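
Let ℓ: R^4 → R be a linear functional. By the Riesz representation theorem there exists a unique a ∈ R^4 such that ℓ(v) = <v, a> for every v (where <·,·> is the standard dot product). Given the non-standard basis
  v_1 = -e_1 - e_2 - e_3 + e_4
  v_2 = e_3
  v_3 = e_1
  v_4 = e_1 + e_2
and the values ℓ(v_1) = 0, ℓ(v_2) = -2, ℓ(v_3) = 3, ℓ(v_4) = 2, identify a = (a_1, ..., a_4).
a = (3, -1, -2, 0)

Write a = (a_1, ..., a_4) in the standard basis. For each basis vector v_i, ℓ(v_i) = <v_i, a> is a linear equation in the a_j's. Collect the n equations into a matrix system V a = ℓ, where row i of V is v_i (expressed in the standard basis). Since V is invertible (lower-triangular with 1s on the diagonal, up to permutation), solve by back-substitution:
  V =
[[-1, -1, -1, 1],
 [0, 0, 1, 0],
 [1, 0, 0, 0],
 [1, 1, 0, 0]]
  V a = (0, -2, 3, 2)
Solving gives a = (3, -1, -2, 0).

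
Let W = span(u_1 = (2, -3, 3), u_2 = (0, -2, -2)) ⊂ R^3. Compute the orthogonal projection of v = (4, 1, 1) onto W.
proj_W(v) = (8/11, -1/11, 23/11)

Set up U = [u_1 | ... | u_2] ∈ R^(3×2). The projector onto W = col(U) is P = U (U^T U)^(-1) U^T.
Compute U^T U =
  [22, 0]
  [0, 8],
and U^T v = (8, -4).
Solve U^T U · c = U^T v for the coefficients: c = (4/11, -1/2). The projection is proj_W(v) = U c.
Check: (v - proj_W(v)) · u_1 = 0  (should be 0).
Check: (v - proj_W(v)) · u_2 = 0  (should be 0).
Result: proj_W(v) = (8/11, -1/11, 23/11).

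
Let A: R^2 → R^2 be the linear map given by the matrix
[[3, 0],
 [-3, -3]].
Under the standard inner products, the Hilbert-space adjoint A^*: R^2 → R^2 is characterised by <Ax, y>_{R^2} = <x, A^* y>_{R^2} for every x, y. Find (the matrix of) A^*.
A^* = A^T =
[[3, -3],
 [0, -3]]

For real matrices with standard dot products, the defining identity <Ax, y> = <x, A^* y> gives (Ax)^T y = x^T (A^*) y, i.e. x^T A^T y = x^T (A^*) y. Since this holds for all x, y, we must have A^* = A^T. Therefore
A^* =
[[3, -3],
 [0, -3]].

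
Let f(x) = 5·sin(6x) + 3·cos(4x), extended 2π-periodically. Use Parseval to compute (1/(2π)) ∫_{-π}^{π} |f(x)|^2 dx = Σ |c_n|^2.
Σ |c_n|^2 = 17

Expand |f|^2 and use orthogonality of {sin(nx), cos(mx)} on [-π, π]:
  ∫_{-π}^{π} sin(nx)^2 dx = π, ∫ cos(mx)^2 dx = π, and cross terms integrate to 0.
So ∫_{-π}^{π} f(x)^2 dx = 5^2 · π + 3^2 · π = (25 + 9)π.
Divide by 2π: (25 + 9)/2 = 17.
By Parseval, this equals Σ |c_n|^2.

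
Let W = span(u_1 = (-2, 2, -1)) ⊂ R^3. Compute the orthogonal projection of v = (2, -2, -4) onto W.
proj_W(v) = (8/9, -8/9, 4/9)

Set up U = [u_1 | ... | u_1] ∈ R^(3×1). The projector onto W = col(U) is P = U (U^T U)^(-1) U^T.
Compute U^T U =
  [9],
and U^T v = (-4).
Solve U^T U · c = U^T v for the coefficients: c = (-4/9). The projection is proj_W(v) = U c.
Check: (v - proj_W(v)) · u_1 = 0  (should be 0).
Result: proj_W(v) = (8/9, -8/9, 4/9).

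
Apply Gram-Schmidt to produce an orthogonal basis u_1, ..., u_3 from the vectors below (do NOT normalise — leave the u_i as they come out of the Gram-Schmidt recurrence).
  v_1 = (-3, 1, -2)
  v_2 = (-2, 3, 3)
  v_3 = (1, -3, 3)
Orthogonal basis:
  u_1 = (-3, 1, -2)
  u_2 = (-19/14, 39/14, 24/7)
  u_3 = (-459/299, -51/23, 357/299)

Apply the Gram-Schmidt recurrence
  u_1 = v_1
  u_i = v_i − Σ_{j<i} ((v_i · u_j) / (u_j · u_j)) · u_j.

Step by step this gives:
  u_1 = (-3, 1, -2)
  u_2 = (-19/14, 39/14, 24/7)
  u_3 = (-459/299, -51/23, 357/299)

Orthogonality check:
  u_2 · u_1 = 0 (should be 0)
  u_3 · u_1 = 0 (should be 0)
  u_3 · u_2 = 0 (should be 0)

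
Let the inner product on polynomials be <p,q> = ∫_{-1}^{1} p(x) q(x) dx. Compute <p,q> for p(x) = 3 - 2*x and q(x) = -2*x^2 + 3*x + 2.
<p,q> = 4

Expand the product: p(x)·q(x) = 4*x^3 - 12*x^2 + 5*x + 6.
∫_{-1}^{1} of each monomial x^k gives [2/(k+1) if k even, 0 if k odd]. Integrating term-by-term (or equivalently evaluating the antiderivative F(x) = x^4 - 4*x^3 + 5*x^2/2 + 6*x at the endpoints):
  F(1) − F(−1) = 11/2 − (3/2) = 4.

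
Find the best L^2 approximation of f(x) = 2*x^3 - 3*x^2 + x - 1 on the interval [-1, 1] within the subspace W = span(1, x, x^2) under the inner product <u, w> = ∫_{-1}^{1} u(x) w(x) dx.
g(x) = -3*x^2 + 11*x/5 - 1

The best approximation g ∈ W is the orthogonal projection of f onto W. Writing g = a_0 + a_1 x + a_2 x^2, the coefficients solve the normal equations G · a = b where
  G_{ij} = <φ_i, φ_j> and b_i = <f, φ_i>, with φ_0 = 1, φ_1 = x, φ_2 = x^2.
G =
  [2, 0, 2/3]
  [0, 2/3, 0]
  [2/3, 0, 2/5],
b = (-4, 22/15, -28/15).
Solving gives a_0 = -1, a_1 = 11/5, a_2 = -3, so
  g(x) = -3*x^2 + 11*x/5 - 1.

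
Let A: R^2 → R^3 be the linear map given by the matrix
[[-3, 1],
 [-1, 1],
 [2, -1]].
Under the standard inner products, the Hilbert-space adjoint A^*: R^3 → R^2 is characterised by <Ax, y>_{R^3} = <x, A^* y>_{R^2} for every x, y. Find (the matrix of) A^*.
A^* = A^T =
[[-3, -1, 2],
 [1, 1, -1]]

For real matrices with standard dot products, the defining identity <Ax, y> = <x, A^* y> gives (Ax)^T y = x^T (A^*) y, i.e. x^T A^T y = x^T (A^*) y. Since this holds for all x, y, we must have A^* = A^T. Therefore
A^* =
[[-3, -1, 2],
 [1, 1, -1]].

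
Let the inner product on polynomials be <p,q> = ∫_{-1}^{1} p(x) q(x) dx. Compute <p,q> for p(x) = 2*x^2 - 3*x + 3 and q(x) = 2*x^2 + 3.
<p,q> = 138/5

Expand the product: p(x)·q(x) = 4*x^4 - 6*x^3 + 12*x^2 - 9*x + 9.
∫_{-1}^{1} of each monomial x^k gives [2/(k+1) if k even, 0 if k odd]. Integrating term-by-term (or equivalently evaluating the antiderivative F(x) = 4*x^5/5 - 3*x^4/2 + 4*x^3 - 9*x^2/2 + 9*x at the endpoints):
  F(1) − F(−1) = 39/5 − (-99/5) = 138/5.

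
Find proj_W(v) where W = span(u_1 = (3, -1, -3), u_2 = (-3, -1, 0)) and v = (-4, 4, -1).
proj_W(v) = (-19/7, 1/7, 11/7)

Set up U = [u_1 | ... | u_2] ∈ R^(3×2). The projector onto W = col(U) is P = U (U^T U)^(-1) U^T.
Compute U^T U =
  [19, -8]
  [-8, 10],
and U^T v = (-13, 8).
Solve U^T U · c = U^T v for the coefficients: c = (-11/21, 8/21). The projection is proj_W(v) = U c.
Check: (v - proj_W(v)) · u_1 = 0  (should be 0).
Check: (v - proj_W(v)) · u_2 = 0  (should be 0).
Result: proj_W(v) = (-19/7, 1/7, 11/7).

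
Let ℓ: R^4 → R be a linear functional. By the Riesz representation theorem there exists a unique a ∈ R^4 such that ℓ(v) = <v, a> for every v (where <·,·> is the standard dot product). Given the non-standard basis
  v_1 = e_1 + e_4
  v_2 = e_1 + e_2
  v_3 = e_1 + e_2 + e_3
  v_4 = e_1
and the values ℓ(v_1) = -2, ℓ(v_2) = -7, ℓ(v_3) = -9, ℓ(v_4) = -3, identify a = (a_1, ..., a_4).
a = (-3, -4, -2, 1)

Write a = (a_1, ..., a_4) in the standard basis. For each basis vector v_i, ℓ(v_i) = <v_i, a> is a linear equation in the a_j's. Collect the n equations into a matrix system V a = ℓ, where row i of V is v_i (expressed in the standard basis). Since V is invertible (lower-triangular with 1s on the diagonal, up to permutation), solve by back-substitution:
  V =
[[1, 0, 0, 1],
 [1, 1, 0, 0],
 [1, 1, 1, 0],
 [1, 0, 0, 0]]
  V a = (-2, -7, -9, -3)
Solving gives a = (-3, -4, -2, 1).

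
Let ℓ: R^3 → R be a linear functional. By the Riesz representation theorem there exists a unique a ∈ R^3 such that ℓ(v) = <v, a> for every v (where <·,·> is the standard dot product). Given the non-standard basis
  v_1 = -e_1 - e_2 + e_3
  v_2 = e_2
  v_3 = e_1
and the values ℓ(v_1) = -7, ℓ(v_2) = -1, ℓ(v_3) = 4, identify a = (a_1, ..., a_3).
a = (4, -1, -4)

Write a = (a_1, ..., a_3) in the standard basis. For each basis vector v_i, ℓ(v_i) = <v_i, a> is a linear equation in the a_j's. Collect the n equations into a matrix system V a = ℓ, where row i of V is v_i (expressed in the standard basis). Since V is invertible (lower-triangular with 1s on the diagonal, up to permutation), solve by back-substitution:
  V =
[[-1, -1, 1],
 [0, 1, 0],
 [1, 0, 0]]
  V a = (-7, -1, 4)
Solving gives a = (4, -1, -4).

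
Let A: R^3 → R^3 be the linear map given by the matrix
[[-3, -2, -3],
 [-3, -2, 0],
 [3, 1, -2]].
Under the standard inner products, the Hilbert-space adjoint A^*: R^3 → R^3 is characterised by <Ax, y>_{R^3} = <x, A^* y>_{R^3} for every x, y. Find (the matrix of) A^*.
A^* = A^T =
[[-3, -3, 3],
 [-2, -2, 1],
 [-3, 0, -2]]

For real matrices with standard dot products, the defining identity <Ax, y> = <x, A^* y> gives (Ax)^T y = x^T (A^*) y, i.e. x^T A^T y = x^T (A^*) y. Since this holds for all x, y, we must have A^* = A^T. Therefore
A^* =
[[-3, -3, 3],
 [-2, -2, 1],
 [-3, 0, -2]].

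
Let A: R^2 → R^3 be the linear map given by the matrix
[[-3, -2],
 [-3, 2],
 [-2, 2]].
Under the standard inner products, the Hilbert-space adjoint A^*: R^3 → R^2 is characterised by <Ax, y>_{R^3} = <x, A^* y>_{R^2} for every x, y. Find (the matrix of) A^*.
A^* = A^T =
[[-3, -3, -2],
 [-2, 2, 2]]

For real matrices with standard dot products, the defining identity <Ax, y> = <x, A^* y> gives (Ax)^T y = x^T (A^*) y, i.e. x^T A^T y = x^T (A^*) y. Since this holds for all x, y, we must have A^* = A^T. Therefore
A^* =
[[-3, -3, -2],
 [-2, 2, 2]].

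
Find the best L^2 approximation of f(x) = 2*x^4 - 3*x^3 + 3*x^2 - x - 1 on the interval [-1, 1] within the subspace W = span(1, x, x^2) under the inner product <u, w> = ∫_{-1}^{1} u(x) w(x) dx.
g(x) = 33*x^2/7 - 14*x/5 - 41/35

The best approximation g ∈ W is the orthogonal projection of f onto W. Writing g = a_0 + a_1 x + a_2 x^2, the coefficients solve the normal equations G · a = b where
  G_{ij} = <φ_i, φ_j> and b_i = <f, φ_i>, with φ_0 = 1, φ_1 = x, φ_2 = x^2.
G =
  [2, 0, 2/3]
  [0, 2/3, 0]
  [2/3, 0, 2/5],
b = (4/5, -28/15, 116/105).
Solving gives a_0 = -41/35, a_1 = -14/5, a_2 = 33/7, so
  g(x) = 33*x^2/7 - 14*x/5 - 41/35.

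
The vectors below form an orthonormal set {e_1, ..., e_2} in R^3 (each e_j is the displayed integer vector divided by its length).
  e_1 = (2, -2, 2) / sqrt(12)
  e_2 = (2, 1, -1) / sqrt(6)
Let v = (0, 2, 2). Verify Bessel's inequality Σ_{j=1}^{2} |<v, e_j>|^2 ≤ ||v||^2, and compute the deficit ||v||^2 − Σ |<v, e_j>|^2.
Σ |<v, e_j>|^2 = 0; ||v||^2 = 8; deficit = 8

Write each e_j = u_j / sqrt(<u_j, u_j>) where u_j is the displayed integer vector. Then <v, e_j> = <v, u_j> / sqrt(<u_j, u_j>), so |<v, e_j>|^2 = <v, u_j>^2 / <u_j, u_j>.
Coefficients: <v, e_1> = 0/sqrt(12), <v, e_2> = 0/sqrt(6).
Square and sum: Σ |<v, e_j>|^2 = 0.
Compute ||v||^2 = v·v = 8.
Deficit = 8 − 0 = 8 ≥ 0, confirming Bessel's inequality. (The deficit equals ||v − Σ <v,e_j> e_j||^2, the squared distance from v to span{e_j}.)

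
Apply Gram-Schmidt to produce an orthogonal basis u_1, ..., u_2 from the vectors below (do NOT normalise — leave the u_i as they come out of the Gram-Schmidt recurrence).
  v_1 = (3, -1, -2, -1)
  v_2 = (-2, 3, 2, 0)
Orthogonal basis:
  u_1 = (3, -1, -2, -1)
  u_2 = (3/5, 32/15, 4/15, -13/15)

Apply the Gram-Schmidt recurrence
  u_1 = v_1
  u_i = v_i − Σ_{j<i} ((v_i · u_j) / (u_j · u_j)) · u_j.

Step by step this gives:
  u_1 = (3, -1, -2, -1)
  u_2 = (3/5, 32/15, 4/15, -13/15)

Orthogonality check:
  u_2 · u_1 = 0 (should be 0)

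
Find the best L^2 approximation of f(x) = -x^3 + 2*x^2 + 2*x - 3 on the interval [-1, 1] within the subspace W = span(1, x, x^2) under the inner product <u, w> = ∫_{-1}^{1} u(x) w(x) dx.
g(x) = 2*x^2 + 7*x/5 - 3

The best approximation g ∈ W is the orthogonal projection of f onto W. Writing g = a_0 + a_1 x + a_2 x^2, the coefficients solve the normal equations G · a = b where
  G_{ij} = <φ_i, φ_j> and b_i = <f, φ_i>, with φ_0 = 1, φ_1 = x, φ_2 = x^2.
G =
  [2, 0, 2/3]
  [0, 2/3, 0]
  [2/3, 0, 2/5],
b = (-14/3, 14/15, -6/5).
Solving gives a_0 = -3, a_1 = 7/5, a_2 = 2, so
  g(x) = 2*x^2 + 7*x/5 - 3.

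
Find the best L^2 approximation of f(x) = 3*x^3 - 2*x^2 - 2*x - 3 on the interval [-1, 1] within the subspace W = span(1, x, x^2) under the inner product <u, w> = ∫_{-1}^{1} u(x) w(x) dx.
g(x) = -2*x^2 - x/5 - 3

The best approximation g ∈ W is the orthogonal projection of f onto W. Writing g = a_0 + a_1 x + a_2 x^2, the coefficients solve the normal equations G · a = b where
  G_{ij} = <φ_i, φ_j> and b_i = <f, φ_i>, with φ_0 = 1, φ_1 = x, φ_2 = x^2.
G =
  [2, 0, 2/3]
  [0, 2/3, 0]
  [2/3, 0, 2/5],
b = (-22/3, -2/15, -14/5).
Solving gives a_0 = -3, a_1 = -1/5, a_2 = -2, so
  g(x) = -2*x^2 - x/5 - 3.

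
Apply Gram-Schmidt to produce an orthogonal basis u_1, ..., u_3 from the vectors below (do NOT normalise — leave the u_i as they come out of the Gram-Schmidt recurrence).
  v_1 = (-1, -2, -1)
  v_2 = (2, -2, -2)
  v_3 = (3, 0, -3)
Orthogonal basis:
  u_1 = (-1, -2, -1)
  u_2 = (8/3, -2/3, -4/3)
  u_3 = (-3/7, 6/7, -9/7)

Apply the Gram-Schmidt recurrence
  u_1 = v_1
  u_i = v_i − Σ_{j<i} ((v_i · u_j) / (u_j · u_j)) · u_j.

Step by step this gives:
  u_1 = (-1, -2, -1)
  u_2 = (8/3, -2/3, -4/3)
  u_3 = (-3/7, 6/7, -9/7)

Orthogonality check:
  u_2 · u_1 = 0 (should be 0)
  u_3 · u_1 = 0 (should be 0)
  u_3 · u_2 = 0 (should be 0)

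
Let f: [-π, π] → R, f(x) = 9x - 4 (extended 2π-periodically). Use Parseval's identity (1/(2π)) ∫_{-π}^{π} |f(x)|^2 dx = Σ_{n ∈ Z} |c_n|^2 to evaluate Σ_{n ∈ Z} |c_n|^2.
Σ |c_n|^2 = 27π^2 + 16

Expand and integrate term by term over [-π, π]:
  ∫ (9x)^2 dx = 81·(2π^3/3); ∫ 2·9·(-4)·x dx = 0 (odd integrand); ∫ (-4)^2 dx = 16·2π.
So (1/(2π)) ∫_{-π}^{π} (9x - 4)^2 dx = 81π^2/3 + 16 = 27π^2 + 16.
Parseval ⇒ Σ |c_n|^2 = 27π^2 + 16.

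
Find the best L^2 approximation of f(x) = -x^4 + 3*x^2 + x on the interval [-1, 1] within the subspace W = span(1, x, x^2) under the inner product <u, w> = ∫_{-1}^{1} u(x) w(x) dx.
g(x) = 15*x^2/7 + x + 3/35

The best approximation g ∈ W is the orthogonal projection of f onto W. Writing g = a_0 + a_1 x + a_2 x^2, the coefficients solve the normal equations G · a = b where
  G_{ij} = <φ_i, φ_j> and b_i = <f, φ_i>, with φ_0 = 1, φ_1 = x, φ_2 = x^2.
G =
  [2, 0, 2/3]
  [0, 2/3, 0]
  [2/3, 0, 2/5],
b = (8/5, 2/3, 32/35).
Solving gives a_0 = 3/35, a_1 = 1, a_2 = 15/7, so
  g(x) = 15*x^2/7 + x + 3/35.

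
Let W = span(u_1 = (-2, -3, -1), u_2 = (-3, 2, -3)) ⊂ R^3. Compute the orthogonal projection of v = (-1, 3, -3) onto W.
proj_W(v) = (-508/299, 954/299, -50/23)

Set up U = [u_1 | ... | u_2] ∈ R^(3×2). The projector onto W = col(U) is P = U (U^T U)^(-1) U^T.
Compute U^T U =
  [14, 3]
  [3, 22],
and U^T v = (-4, 18).
Solve U^T U · c = U^T v for the coefficients: c = (-142/299, 264/299). The projection is proj_W(v) = U c.
Check: (v - proj_W(v)) · u_1 = 0  (should be 0).
Check: (v - proj_W(v)) · u_2 = 0  (should be 0).
Result: proj_W(v) = (-508/299, 954/299, -50/23).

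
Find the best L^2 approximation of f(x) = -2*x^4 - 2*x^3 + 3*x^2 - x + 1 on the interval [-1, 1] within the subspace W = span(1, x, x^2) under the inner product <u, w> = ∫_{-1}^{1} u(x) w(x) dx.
g(x) = 9*x^2/7 - 11*x/5 + 41/35

The best approximation g ∈ W is the orthogonal projection of f onto W. Writing g = a_0 + a_1 x + a_2 x^2, the coefficients solve the normal equations G · a = b where
  G_{ij} = <φ_i, φ_j> and b_i = <f, φ_i>, with φ_0 = 1, φ_1 = x, φ_2 = x^2.
G =
  [2, 0, 2/3]
  [0, 2/3, 0]
  [2/3, 0, 2/5],
b = (16/5, -22/15, 136/105).
Solving gives a_0 = 41/35, a_1 = -11/5, a_2 = 9/7, so
  g(x) = 9*x^2/7 - 11*x/5 + 41/35.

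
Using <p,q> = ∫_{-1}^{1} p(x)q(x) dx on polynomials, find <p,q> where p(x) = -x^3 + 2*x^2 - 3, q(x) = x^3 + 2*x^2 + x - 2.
<p,q> = 656/105

Expand the product: p(x)·q(x) = -x^6 + 3*x^4 + x^3 - 10*x^2 - 3*x + 6.
∫_{-1}^{1} of each monomial x^k gives [2/(k+1) if k even, 0 if k odd]. Integrating term-by-term (or equivalently evaluating the antiderivative F(x) = -x^7/7 + 3*x^5/5 + x^4/4 - 10*x^3/3 - 3*x^2/2 + 6*x at the endpoints):
  F(1) − F(−1) = 787/420 − (-1837/420) = 656/105.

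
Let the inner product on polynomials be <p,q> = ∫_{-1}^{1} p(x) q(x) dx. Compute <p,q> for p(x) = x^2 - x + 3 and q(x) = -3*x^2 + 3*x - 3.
<p,q> = -146/5

Expand the product: p(x)·q(x) = -3*x^4 + 6*x^3 - 15*x^2 + 12*x - 9.
∫_{-1}^{1} of each monomial x^k gives [2/(k+1) if k even, 0 if k odd]. Integrating term-by-term (or equivalently evaluating the antiderivative F(x) = -3*x^5/5 + 3*x^4/2 - 5*x^3 + 6*x^2 - 9*x at the endpoints):
  F(1) − F(−1) = -71/10 − (221/10) = -146/5.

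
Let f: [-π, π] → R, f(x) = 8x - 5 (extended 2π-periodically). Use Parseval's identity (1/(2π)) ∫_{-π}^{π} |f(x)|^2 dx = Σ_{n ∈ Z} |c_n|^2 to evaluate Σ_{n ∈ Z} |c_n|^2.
Σ |c_n|^2 = 64π^2/3 + 25

Expand and integrate term by term over [-π, π]:
  ∫ (8x)^2 dx = 64·(2π^3/3); ∫ 2·8·(-5)·x dx = 0 (odd integrand); ∫ (-5)^2 dx = 25·2π.
So (1/(2π)) ∫_{-π}^{π} (8x - 5)^2 dx = 64π^2/3 + 25 = 64π^2/3 + 25.
Parseval ⇒ Σ |c_n|^2 = 64π^2/3 + 25.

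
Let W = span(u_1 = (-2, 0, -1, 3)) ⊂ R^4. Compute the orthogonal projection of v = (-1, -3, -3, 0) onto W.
proj_W(v) = (-5/7, 0, -5/14, 15/14)

Set up U = [u_1 | ... | u_1] ∈ R^(4×1). The projector onto W = col(U) is P = U (U^T U)^(-1) U^T.
Compute U^T U =
  [14],
and U^T v = (5).
Solve U^T U · c = U^T v for the coefficients: c = (5/14). The projection is proj_W(v) = U c.
Check: (v - proj_W(v)) · u_1 = 0  (should be 0).
Result: proj_W(v) = (-5/7, 0, -5/14, 15/14).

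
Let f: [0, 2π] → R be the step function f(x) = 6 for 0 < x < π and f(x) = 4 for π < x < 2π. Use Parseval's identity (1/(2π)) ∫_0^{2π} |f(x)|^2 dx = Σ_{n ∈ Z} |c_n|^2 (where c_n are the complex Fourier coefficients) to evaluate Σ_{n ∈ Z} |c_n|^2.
Σ |c_n|^2 = 26

Parseval equates the L^2 energy of f (normalised by 1/(2π)) with the ℓ^2 sum of its Fourier coefficients: (1/(2π)) ∫_0^{2π} |f|^2 = Σ |c_n|^2.
Compute the left side: (1/(2π)) [∫_0^π 6^2 dx + ∫_π^{2π} 4^2 dx] = (1/(2π)) · (36π + 16π) = (36 + 16)/2 = 26.
So Σ_{n ∈ Z} |c_n|^2 = 26.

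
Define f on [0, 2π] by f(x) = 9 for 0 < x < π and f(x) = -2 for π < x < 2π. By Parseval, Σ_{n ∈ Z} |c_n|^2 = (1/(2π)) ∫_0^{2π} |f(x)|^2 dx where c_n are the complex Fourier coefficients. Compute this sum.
Σ |c_n|^2 = 85/2

Parseval equates the L^2 energy of f (normalised by 1/(2π)) with the ℓ^2 sum of its Fourier coefficients: (1/(2π)) ∫_0^{2π} |f|^2 = Σ |c_n|^2.
Compute the left side: (1/(2π)) [∫_0^π 9^2 dx + ∫_π^{2π} (-2)^2 dx] = (1/(2π)) · (81π + 4π) = (81 + 4)/2 = 85/2.
So Σ_{n ∈ Z} |c_n|^2 = 85/2.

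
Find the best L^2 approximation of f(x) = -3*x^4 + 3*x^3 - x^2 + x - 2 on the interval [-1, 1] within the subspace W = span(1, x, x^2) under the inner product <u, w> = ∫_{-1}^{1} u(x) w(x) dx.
g(x) = -25*x^2/7 + 14*x/5 - 61/35

The best approximation g ∈ W is the orthogonal projection of f onto W. Writing g = a_0 + a_1 x + a_2 x^2, the coefficients solve the normal equations G · a = b where
  G_{ij} = <φ_i, φ_j> and b_i = <f, φ_i>, with φ_0 = 1, φ_1 = x, φ_2 = x^2.
G =
  [2, 0, 2/3]
  [0, 2/3, 0]
  [2/3, 0, 2/5],
b = (-88/15, 28/15, -272/105).
Solving gives a_0 = -61/35, a_1 = 14/5, a_2 = -25/7, so
  g(x) = -25*x^2/7 + 14*x/5 - 61/35.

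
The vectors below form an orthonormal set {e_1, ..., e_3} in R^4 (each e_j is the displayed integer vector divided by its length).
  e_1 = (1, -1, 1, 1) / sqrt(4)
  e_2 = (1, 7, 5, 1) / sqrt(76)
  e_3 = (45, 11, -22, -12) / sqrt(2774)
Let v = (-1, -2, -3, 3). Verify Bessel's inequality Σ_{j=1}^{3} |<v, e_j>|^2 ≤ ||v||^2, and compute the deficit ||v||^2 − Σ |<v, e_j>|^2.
Σ |<v, e_j>|^2 = 1509/146; ||v||^2 = 23; deficit = 1849/146

Write each e_j = u_j / sqrt(<u_j, u_j>) where u_j is the displayed integer vector. Then <v, e_j> = <v, u_j> / sqrt(<u_j, u_j>), so |<v, e_j>|^2 = <v, u_j>^2 / <u_j, u_j>.
Coefficients: <v, e_1> = 1/sqrt(4), <v, e_2> = -27/sqrt(76), <v, e_3> = -37/sqrt(2774).
Square and sum: Σ |<v, e_j>|^2 = 1509/146.
Compute ||v||^2 = v·v = 23.
Deficit = 23 − 1509/146 = 1849/146 ≥ 0, confirming Bessel's inequality. (The deficit equals ||v − Σ <v,e_j> e_j||^2, the squared distance from v to span{e_j}.)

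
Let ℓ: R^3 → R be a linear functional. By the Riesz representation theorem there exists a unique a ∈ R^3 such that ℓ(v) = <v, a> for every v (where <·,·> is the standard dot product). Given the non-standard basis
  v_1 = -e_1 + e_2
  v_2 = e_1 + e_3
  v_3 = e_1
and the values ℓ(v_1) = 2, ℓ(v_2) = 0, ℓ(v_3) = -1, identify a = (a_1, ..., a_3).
a = (-1, 1, 1)

Write a = (a_1, ..., a_3) in the standard basis. For each basis vector v_i, ℓ(v_i) = <v_i, a> is a linear equation in the a_j's. Collect the n equations into a matrix system V a = ℓ, where row i of V is v_i (expressed in the standard basis). Since V is invertible (lower-triangular with 1s on the diagonal, up to permutation), solve by back-substitution:
  V =
[[-1, 1, 0],
 [1, 0, 1],
 [1, 0, 0]]
  V a = (2, 0, -1)
Solving gives a = (-1, 1, 1).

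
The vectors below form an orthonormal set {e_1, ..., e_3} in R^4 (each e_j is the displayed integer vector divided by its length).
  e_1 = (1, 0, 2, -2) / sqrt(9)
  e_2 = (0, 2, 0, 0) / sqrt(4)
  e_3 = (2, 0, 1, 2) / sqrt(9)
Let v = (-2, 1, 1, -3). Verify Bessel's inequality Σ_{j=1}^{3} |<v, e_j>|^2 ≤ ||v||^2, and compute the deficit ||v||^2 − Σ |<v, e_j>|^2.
Σ |<v, e_j>|^2 = 14; ||v||^2 = 15; deficit = 1

Write each e_j = u_j / sqrt(<u_j, u_j>) where u_j is the displayed integer vector. Then <v, e_j> = <v, u_j> / sqrt(<u_j, u_j>), so |<v, e_j>|^2 = <v, u_j>^2 / <u_j, u_j>.
Coefficients: <v, e_1> = 6/sqrt(9), <v, e_2> = 2/sqrt(4), <v, e_3> = -9/sqrt(9).
Square and sum: Σ |<v, e_j>|^2 = 14.
Compute ||v||^2 = v·v = 15.
Deficit = 15 − 14 = 1 ≥ 0, confirming Bessel's inequality. (The deficit equals ||v − Σ <v,e_j> e_j||^2, the squared distance from v to span{e_j}.)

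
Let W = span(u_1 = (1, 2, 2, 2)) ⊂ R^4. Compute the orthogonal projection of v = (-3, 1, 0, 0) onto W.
proj_W(v) = (-1/13, -2/13, -2/13, -2/13)

Set up U = [u_1 | ... | u_1] ∈ R^(4×1). The projector onto W = col(U) is P = U (U^T U)^(-1) U^T.
Compute U^T U =
  [13],
and U^T v = (-1).
Solve U^T U · c = U^T v for the coefficients: c = (-1/13). The projection is proj_W(v) = U c.
Check: (v - proj_W(v)) · u_1 = 0  (should be 0).
Result: proj_W(v) = (-1/13, -2/13, -2/13, -2/13).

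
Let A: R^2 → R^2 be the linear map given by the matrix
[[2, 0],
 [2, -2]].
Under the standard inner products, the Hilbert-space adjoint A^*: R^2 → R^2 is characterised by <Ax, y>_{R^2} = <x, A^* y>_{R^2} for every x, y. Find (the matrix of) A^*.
A^* = A^T =
[[2, 2],
 [0, -2]]

For real matrices with standard dot products, the defining identity <Ax, y> = <x, A^* y> gives (Ax)^T y = x^T (A^*) y, i.e. x^T A^T y = x^T (A^*) y. Since this holds for all x, y, we must have A^* = A^T. Therefore
A^* =
[[2, 2],
 [0, -2]].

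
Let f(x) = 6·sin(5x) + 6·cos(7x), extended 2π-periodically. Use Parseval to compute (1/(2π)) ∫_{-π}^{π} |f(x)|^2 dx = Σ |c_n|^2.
Σ |c_n|^2 = 36

Expand |f|^2 and use orthogonality of {sin(nx), cos(mx)} on [-π, π]:
  ∫_{-π}^{π} sin(nx)^2 dx = π, ∫ cos(mx)^2 dx = π, and cross terms integrate to 0.
So ∫_{-π}^{π} f(x)^2 dx = 6^2 · π + 6^2 · π = (36 + 36)π.
Divide by 2π: (36 + 36)/2 = 36.
By Parseval, this equals Σ |c_n|^2.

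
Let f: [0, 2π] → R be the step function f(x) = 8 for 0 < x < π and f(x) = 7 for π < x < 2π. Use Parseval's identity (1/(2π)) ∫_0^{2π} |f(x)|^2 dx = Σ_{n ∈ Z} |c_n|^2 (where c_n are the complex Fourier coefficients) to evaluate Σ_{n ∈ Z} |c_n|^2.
Σ |c_n|^2 = 113/2

Parseval equates the L^2 energy of f (normalised by 1/(2π)) with the ℓ^2 sum of its Fourier coefficients: (1/(2π)) ∫_0^{2π} |f|^2 = Σ |c_n|^2.
Compute the left side: (1/(2π)) [∫_0^π 8^2 dx + ∫_π^{2π} 7^2 dx] = (1/(2π)) · (64π + 49π) = (64 + 49)/2 = 113/2.
So Σ_{n ∈ Z} |c_n|^2 = 113/2.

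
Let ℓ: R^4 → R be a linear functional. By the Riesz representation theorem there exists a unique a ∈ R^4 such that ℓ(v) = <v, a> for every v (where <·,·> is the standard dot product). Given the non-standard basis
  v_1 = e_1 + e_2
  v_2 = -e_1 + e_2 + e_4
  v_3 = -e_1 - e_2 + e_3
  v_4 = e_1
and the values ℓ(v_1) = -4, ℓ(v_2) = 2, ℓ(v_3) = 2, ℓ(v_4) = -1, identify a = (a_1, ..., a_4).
a = (-1, -3, -2, 4)

Write a = (a_1, ..., a_4) in the standard basis. For each basis vector v_i, ℓ(v_i) = <v_i, a> is a linear equation in the a_j's. Collect the n equations into a matrix system V a = ℓ, where row i of V is v_i (expressed in the standard basis). Since V is invertible (lower-triangular with 1s on the diagonal, up to permutation), solve by back-substitution:
  V =
[[1, 1, 0, 0],
 [-1, 1, 0, 1],
 [-1, -1, 1, 0],
 [1, 0, 0, 0]]
  V a = (-4, 2, 2, -1)
Solving gives a = (-1, -3, -2, 4).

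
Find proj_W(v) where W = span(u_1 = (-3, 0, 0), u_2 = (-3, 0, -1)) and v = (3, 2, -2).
proj_W(v) = (3, 0, -2)

Set up U = [u_1 | ... | u_2] ∈ R^(3×2). The projector onto W = col(U) is P = U (U^T U)^(-1) U^T.
Compute U^T U =
  [9, 9]
  [9, 10],
and U^T v = (-9, -7).
Solve U^T U · c = U^T v for the coefficients: c = (-3, 2). The projection is proj_W(v) = U c.
Check: (v - proj_W(v)) · u_1 = 0  (should be 0).
Check: (v - proj_W(v)) · u_2 = 0  (should be 0).
Result: proj_W(v) = (3, 0, -2).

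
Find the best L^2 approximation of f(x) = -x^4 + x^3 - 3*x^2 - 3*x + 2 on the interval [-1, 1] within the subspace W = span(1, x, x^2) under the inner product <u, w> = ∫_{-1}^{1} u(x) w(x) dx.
g(x) = -27*x^2/7 - 12*x/5 + 73/35

The best approximation g ∈ W is the orthogonal projection of f onto W. Writing g = a_0 + a_1 x + a_2 x^2, the coefficients solve the normal equations G · a = b where
  G_{ij} = <φ_i, φ_j> and b_i = <f, φ_i>, with φ_0 = 1, φ_1 = x, φ_2 = x^2.
G =
  [2, 0, 2/3]
  [0, 2/3, 0]
  [2/3, 0, 2/5],
b = (8/5, -8/5, -16/105).
Solving gives a_0 = 73/35, a_1 = -12/5, a_2 = -27/7, so
  g(x) = -27*x^2/7 - 12*x/5 + 73/35.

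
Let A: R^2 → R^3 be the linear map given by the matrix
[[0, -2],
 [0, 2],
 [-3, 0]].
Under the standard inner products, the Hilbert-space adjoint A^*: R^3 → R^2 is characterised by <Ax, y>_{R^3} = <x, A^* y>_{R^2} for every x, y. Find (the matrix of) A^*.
A^* = A^T =
[[0, 0, -3],
 [-2, 2, 0]]

For real matrices with standard dot products, the defining identity <Ax, y> = <x, A^* y> gives (Ax)^T y = x^T (A^*) y, i.e. x^T A^T y = x^T (A^*) y. Since this holds for all x, y, we must have A^* = A^T. Therefore
A^* =
[[0, 0, -3],
 [-2, 2, 0]].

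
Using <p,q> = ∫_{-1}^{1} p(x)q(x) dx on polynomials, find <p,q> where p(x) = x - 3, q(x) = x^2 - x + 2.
<p,q> = -44/3

Expand the product: p(x)·q(x) = x^3 - 4*x^2 + 5*x - 6.
∫_{-1}^{1} of each monomial x^k gives [2/(k+1) if k even, 0 if k odd]. Integrating term-by-term (or equivalently evaluating the antiderivative F(x) = x^4/4 - 4*x^3/3 + 5*x^2/2 - 6*x at the endpoints):
  F(1) − F(−1) = -55/12 − (121/12) = -44/3.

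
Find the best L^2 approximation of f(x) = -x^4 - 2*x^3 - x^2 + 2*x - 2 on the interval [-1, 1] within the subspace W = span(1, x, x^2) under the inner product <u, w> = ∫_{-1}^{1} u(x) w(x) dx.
g(x) = -13*x^2/7 + 4*x/5 - 67/35

The best approximation g ∈ W is the orthogonal projection of f onto W. Writing g = a_0 + a_1 x + a_2 x^2, the coefficients solve the normal equations G · a = b where
  G_{ij} = <φ_i, φ_j> and b_i = <f, φ_i>, with φ_0 = 1, φ_1 = x, φ_2 = x^2.
G =
  [2, 0, 2/3]
  [0, 2/3, 0]
  [2/3, 0, 2/5],
b = (-76/15, 8/15, -212/105).
Solving gives a_0 = -67/35, a_1 = 4/5, a_2 = -13/7, so
  g(x) = -13*x^2/7 + 4*x/5 - 67/35.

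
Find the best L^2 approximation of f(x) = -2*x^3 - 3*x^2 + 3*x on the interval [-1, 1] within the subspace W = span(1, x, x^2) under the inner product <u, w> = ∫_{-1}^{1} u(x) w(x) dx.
g(x) = -3*x^2 + 9*x/5

The best approximation g ∈ W is the orthogonal projection of f onto W. Writing g = a_0 + a_1 x + a_2 x^2, the coefficients solve the normal equations G · a = b where
  G_{ij} = <φ_i, φ_j> and b_i = <f, φ_i>, with φ_0 = 1, φ_1 = x, φ_2 = x^2.
G =
  [2, 0, 2/3]
  [0, 2/3, 0]
  [2/3, 0, 2/5],
b = (-2, 6/5, -6/5).
Solving gives a_0 = 0, a_1 = 9/5, a_2 = -3, so
  g(x) = -3*x^2 + 9*x/5.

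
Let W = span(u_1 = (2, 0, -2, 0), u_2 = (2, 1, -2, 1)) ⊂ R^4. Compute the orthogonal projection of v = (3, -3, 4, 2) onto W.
proj_W(v) = (-1/2, -1/2, 1/2, -1/2)

Set up U = [u_1 | ... | u_2] ∈ R^(4×2). The projector onto W = col(U) is P = U (U^T U)^(-1) U^T.
Compute U^T U =
  [8, 8]
  [8, 10],
and U^T v = (-2, -3).
Solve U^T U · c = U^T v for the coefficients: c = (1/4, -1/2). The projection is proj_W(v) = U c.
Check: (v - proj_W(v)) · u_1 = 0  (should be 0).
Check: (v - proj_W(v)) · u_2 = 0  (should be 0).
Result: proj_W(v) = (-1/2, -1/2, 1/2, -1/2).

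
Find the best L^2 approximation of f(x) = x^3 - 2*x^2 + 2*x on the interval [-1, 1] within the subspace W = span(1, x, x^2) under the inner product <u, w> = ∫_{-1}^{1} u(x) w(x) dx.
g(x) = -2*x^2 + 13*x/5

The best approximation g ∈ W is the orthogonal projection of f onto W. Writing g = a_0 + a_1 x + a_2 x^2, the coefficients solve the normal equations G · a = b where
  G_{ij} = <φ_i, φ_j> and b_i = <f, φ_i>, with φ_0 = 1, φ_1 = x, φ_2 = x^2.
G =
  [2, 0, 2/3]
  [0, 2/3, 0]
  [2/3, 0, 2/5],
b = (-4/3, 26/15, -4/5).
Solving gives a_0 = 0, a_1 = 13/5, a_2 = -2, so
  g(x) = -2*x^2 + 13*x/5.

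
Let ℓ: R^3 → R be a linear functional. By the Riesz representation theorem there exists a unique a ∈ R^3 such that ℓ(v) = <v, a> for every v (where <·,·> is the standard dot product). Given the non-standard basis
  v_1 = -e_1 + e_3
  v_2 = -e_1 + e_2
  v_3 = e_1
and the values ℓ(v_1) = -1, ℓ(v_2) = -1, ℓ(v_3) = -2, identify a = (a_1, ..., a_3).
a = (-2, -3, -3)

Write a = (a_1, ..., a_3) in the standard basis. For each basis vector v_i, ℓ(v_i) = <v_i, a> is a linear equation in the a_j's. Collect the n equations into a matrix system V a = ℓ, where row i of V is v_i (expressed in the standard basis). Since V is invertible (lower-triangular with 1s on the diagonal, up to permutation), solve by back-substitution:
  V =
[[-1, 0, 1],
 [-1, 1, 0],
 [1, 0, 0]]
  V a = (-1, -1, -2)
Solving gives a = (-2, -3, -3).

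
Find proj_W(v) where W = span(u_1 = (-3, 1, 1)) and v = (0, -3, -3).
proj_W(v) = (18/11, -6/11, -6/11)

Set up U = [u_1 | ... | u_1] ∈ R^(3×1). The projector onto W = col(U) is P = U (U^T U)^(-1) U^T.
Compute U^T U =
  [11],
and U^T v = (-6).
Solve U^T U · c = U^T v for the coefficients: c = (-6/11). The projection is proj_W(v) = U c.
Check: (v - proj_W(v)) · u_1 = 0  (should be 0).
Result: proj_W(v) = (18/11, -6/11, -6/11).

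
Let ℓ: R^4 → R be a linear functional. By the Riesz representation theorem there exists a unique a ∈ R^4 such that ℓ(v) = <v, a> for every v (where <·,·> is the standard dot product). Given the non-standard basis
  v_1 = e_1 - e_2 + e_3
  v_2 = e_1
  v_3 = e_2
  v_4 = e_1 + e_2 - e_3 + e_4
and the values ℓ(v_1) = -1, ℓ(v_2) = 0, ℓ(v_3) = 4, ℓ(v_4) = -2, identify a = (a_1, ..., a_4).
a = (0, 4, 3, -3)

Write a = (a_1, ..., a_4) in the standard basis. For each basis vector v_i, ℓ(v_i) = <v_i, a> is a linear equation in the a_j's. Collect the n equations into a matrix system V a = ℓ, where row i of V is v_i (expressed in the standard basis). Since V is invertible (lower-triangular with 1s on the diagonal, up to permutation), solve by back-substitution:
  V =
[[1, -1, 1, 0],
 [1, 0, 0, 0],
 [0, 1, 0, 0],
 [1, 1, -1, 1]]
  V a = (-1, 0, 4, -2)
Solving gives a = (0, 4, 3, -3).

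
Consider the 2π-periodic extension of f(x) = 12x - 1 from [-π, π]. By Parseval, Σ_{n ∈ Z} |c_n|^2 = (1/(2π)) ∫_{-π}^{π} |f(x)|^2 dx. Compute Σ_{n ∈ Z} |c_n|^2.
Σ |c_n|^2 = 48π^2 + 1

Expand and integrate term by term over [-π, π]:
  ∫ (12x)^2 dx = 144·(2π^3/3); ∫ 2·12·(-1)·x dx = 0 (odd integrand); ∫ (-1)^2 dx = 1·2π.
So (1/(2π)) ∫_{-π}^{π} (12x - 1)^2 dx = 144π^2/3 + 1 = 48π^2 + 1.
Parseval ⇒ Σ |c_n|^2 = 48π^2 + 1.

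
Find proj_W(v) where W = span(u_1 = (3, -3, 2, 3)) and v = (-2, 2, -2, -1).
proj_W(v) = (-57/31, 57/31, -38/31, -57/31)

Set up U = [u_1 | ... | u_1] ∈ R^(4×1). The projector onto W = col(U) is P = U (U^T U)^(-1) U^T.
Compute U^T U =
  [31],
and U^T v = (-19).
Solve U^T U · c = U^T v for the coefficients: c = (-19/31). The projection is proj_W(v) = U c.
Check: (v - proj_W(v)) · u_1 = 0  (should be 0).
Result: proj_W(v) = (-57/31, 57/31, -38/31, -57/31).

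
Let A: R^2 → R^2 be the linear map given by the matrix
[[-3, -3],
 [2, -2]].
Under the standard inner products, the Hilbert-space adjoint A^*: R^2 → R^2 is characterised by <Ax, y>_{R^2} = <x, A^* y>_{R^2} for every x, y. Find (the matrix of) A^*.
A^* = A^T =
[[-3, 2],
 [-3, -2]]

For real matrices with standard dot products, the defining identity <Ax, y> = <x, A^* y> gives (Ax)^T y = x^T (A^*) y, i.e. x^T A^T y = x^T (A^*) y. Since this holds for all x, y, we must have A^* = A^T. Therefore
A^* =
[[-3, 2],
 [-3, -2]].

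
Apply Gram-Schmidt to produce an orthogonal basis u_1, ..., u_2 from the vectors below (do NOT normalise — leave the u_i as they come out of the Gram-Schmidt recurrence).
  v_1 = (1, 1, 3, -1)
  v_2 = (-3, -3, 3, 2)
Orthogonal basis:
  u_1 = (1, 1, 3, -1)
  u_2 = (-37/12, -37/12, 11/4, 25/12)

Apply the Gram-Schmidt recurrence
  u_1 = v_1
  u_i = v_i − Σ_{j<i} ((v_i · u_j) / (u_j · u_j)) · u_j.

Step by step this gives:
  u_1 = (1, 1, 3, -1)
  u_2 = (-37/12, -37/12, 11/4, 25/12)

Orthogonality check:
  u_2 · u_1 = 0 (should be 0)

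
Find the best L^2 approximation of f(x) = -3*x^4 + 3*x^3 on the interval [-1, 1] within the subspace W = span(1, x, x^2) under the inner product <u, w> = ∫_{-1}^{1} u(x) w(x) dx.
g(x) = -18*x^2/7 + 9*x/5 + 9/35

The best approximation g ∈ W is the orthogonal projection of f onto W. Writing g = a_0 + a_1 x + a_2 x^2, the coefficients solve the normal equations G · a = b where
  G_{ij} = <φ_i, φ_j> and b_i = <f, φ_i>, with φ_0 = 1, φ_1 = x, φ_2 = x^2.
G =
  [2, 0, 2/3]
  [0, 2/3, 0]
  [2/3, 0, 2/5],
b = (-6/5, 6/5, -6/7).
Solving gives a_0 = 9/35, a_1 = 9/5, a_2 = -18/7, so
  g(x) = -18*x^2/7 + 9*x/5 + 9/35.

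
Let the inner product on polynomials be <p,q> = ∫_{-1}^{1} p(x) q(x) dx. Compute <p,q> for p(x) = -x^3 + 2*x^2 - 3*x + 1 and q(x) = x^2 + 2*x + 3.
<p,q> = 20/3

Expand the product: p(x)·q(x) = -x^5 - 2*x^3 + x^2 - 7*x + 3.
∫_{-1}^{1} of each monomial x^k gives [2/(k+1) if k even, 0 if k odd]. Integrating term-by-term (or equivalently evaluating the antiderivative F(x) = -x^6/6 - x^4/2 + x^3/3 - 7*x^2/2 + 3*x at the endpoints):
  F(1) − F(−1) = -5/6 − (-15/2) = 20/3.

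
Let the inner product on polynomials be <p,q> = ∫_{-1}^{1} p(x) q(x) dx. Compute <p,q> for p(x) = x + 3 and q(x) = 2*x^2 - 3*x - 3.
<p,q> = -16

Expand the product: p(x)·q(x) = 2*x^3 + 3*x^2 - 12*x - 9.
∫_{-1}^{1} of each monomial x^k gives [2/(k+1) if k even, 0 if k odd]. Integrating term-by-term (or equivalently evaluating the antiderivative F(x) = x^4/2 + x^3 - 6*x^2 - 9*x at the endpoints):
  F(1) − F(−1) = -27/2 − (5/2) = -16.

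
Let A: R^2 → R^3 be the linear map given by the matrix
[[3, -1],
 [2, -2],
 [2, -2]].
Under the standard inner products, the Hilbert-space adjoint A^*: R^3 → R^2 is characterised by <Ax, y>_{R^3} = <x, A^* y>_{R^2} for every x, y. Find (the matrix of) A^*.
A^* = A^T =
[[3, 2, 2],
 [-1, -2, -2]]

For real matrices with standard dot products, the defining identity <Ax, y> = <x, A^* y> gives (Ax)^T y = x^T (A^*) y, i.e. x^T A^T y = x^T (A^*) y. Since this holds for all x, y, we must have A^* = A^T. Therefore
A^* =
[[3, 2, 2],
 [-1, -2, -2]].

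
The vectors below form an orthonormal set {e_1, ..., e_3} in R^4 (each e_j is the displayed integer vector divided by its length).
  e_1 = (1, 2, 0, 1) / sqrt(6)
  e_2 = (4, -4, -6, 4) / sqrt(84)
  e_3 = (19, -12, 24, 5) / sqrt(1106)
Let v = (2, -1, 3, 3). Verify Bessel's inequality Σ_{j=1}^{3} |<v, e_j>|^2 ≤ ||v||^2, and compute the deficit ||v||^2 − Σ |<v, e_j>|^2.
Σ |<v, e_j>|^2 = 1493/79; ||v||^2 = 23; deficit = 324/79

Write each e_j = u_j / sqrt(<u_j, u_j>) where u_j is the displayed integer vector. Then <v, e_j> = <v, u_j> / sqrt(<u_j, u_j>), so |<v, e_j>|^2 = <v, u_j>^2 / <u_j, u_j>.
Coefficients: <v, e_1> = 3/sqrt(6), <v, e_2> = 6/sqrt(84), <v, e_3> = 137/sqrt(1106).
Square and sum: Σ |<v, e_j>|^2 = 1493/79.
Compute ||v||^2 = v·v = 23.
Deficit = 23 − 1493/79 = 324/79 ≥ 0, confirming Bessel's inequality. (The deficit equals ||v − Σ <v,e_j> e_j||^2, the squared distance from v to span{e_j}.)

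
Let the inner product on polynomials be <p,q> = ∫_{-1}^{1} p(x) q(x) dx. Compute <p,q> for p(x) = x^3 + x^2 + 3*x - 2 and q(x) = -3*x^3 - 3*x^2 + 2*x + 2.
<p,q> = -74/21

Expand the product: p(x)·q(x) = -3*x^6 - 6*x^5 - 10*x^4 + x^3 + 14*x^2 + 2*x - 4.
∫_{-1}^{1} of each monomial x^k gives [2/(k+1) if k even, 0 if k odd]. Integrating term-by-term (or equivalently evaluating the antiderivative F(x) = -3*x^7/7 - x^6 - 2*x^5 + x^4/4 + 14*x^3/3 + x^2 - 4*x at the endpoints):
  F(1) − F(−1) = -127/84 − (169/84) = -74/21.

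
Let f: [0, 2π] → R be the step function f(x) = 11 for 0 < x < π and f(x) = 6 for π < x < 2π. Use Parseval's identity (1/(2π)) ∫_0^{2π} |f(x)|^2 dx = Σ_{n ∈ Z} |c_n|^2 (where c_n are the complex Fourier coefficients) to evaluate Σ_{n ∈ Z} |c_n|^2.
Σ |c_n|^2 = 157/2

Parseval equates the L^2 energy of f (normalised by 1/(2π)) with the ℓ^2 sum of its Fourier coefficients: (1/(2π)) ∫_0^{2π} |f|^2 = Σ |c_n|^2.
Compute the left side: (1/(2π)) [∫_0^π 11^2 dx + ∫_π^{2π} 6^2 dx] = (1/(2π)) · (121π + 36π) = (121 + 36)/2 = 157/2.
So Σ_{n ∈ Z} |c_n|^2 = 157/2.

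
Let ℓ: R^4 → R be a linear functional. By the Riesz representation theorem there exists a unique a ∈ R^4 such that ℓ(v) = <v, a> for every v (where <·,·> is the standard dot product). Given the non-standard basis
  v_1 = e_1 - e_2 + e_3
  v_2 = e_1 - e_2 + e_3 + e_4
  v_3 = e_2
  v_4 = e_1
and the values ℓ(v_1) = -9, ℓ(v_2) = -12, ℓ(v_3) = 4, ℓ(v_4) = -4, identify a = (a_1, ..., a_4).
a = (-4, 4, -1, -3)

Write a = (a_1, ..., a_4) in the standard basis. For each basis vector v_i, ℓ(v_i) = <v_i, a> is a linear equation in the a_j's. Collect the n equations into a matrix system V a = ℓ, where row i of V is v_i (expressed in the standard basis). Since V is invertible (lower-triangular with 1s on the diagonal, up to permutation), solve by back-substitution:
  V =
[[1, -1, 1, 0],
 [1, -1, 1, 1],
 [0, 1, 0, 0],
 [1, 0, 0, 0]]
  V a = (-9, -12, 4, -4)
Solving gives a = (-4, 4, -1, -3).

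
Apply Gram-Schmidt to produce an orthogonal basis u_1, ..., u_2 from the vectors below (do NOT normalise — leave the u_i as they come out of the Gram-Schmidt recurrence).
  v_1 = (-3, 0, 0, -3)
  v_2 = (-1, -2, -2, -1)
Orthogonal basis:
  u_1 = (-3, 0, 0, -3)
  u_2 = (0, -2, -2, 0)

Apply the Gram-Schmidt recurrence
  u_1 = v_1
  u_i = v_i − Σ_{j<i} ((v_i · u_j) / (u_j · u_j)) · u_j.

Step by step this gives:
  u_1 = (-3, 0, 0, -3)
  u_2 = (0, -2, -2, 0)

Orthogonality check:
  u_2 · u_1 = 0 (should be 0)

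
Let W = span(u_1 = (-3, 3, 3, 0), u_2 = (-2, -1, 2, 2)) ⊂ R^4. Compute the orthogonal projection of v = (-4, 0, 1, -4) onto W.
proj_W(v) = (-41/30, 34/15, 41/30, -3/5)

Set up U = [u_1 | ... | u_2] ∈ R^(4×2). The projector onto W = col(U) is P = U (U^T U)^(-1) U^T.
Compute U^T U =
  [27, 9]
  [9, 13],
and U^T v = (15, 2).
Solve U^T U · c = U^T v for the coefficients: c = (59/90, -3/10). The projection is proj_W(v) = U c.
Check: (v - proj_W(v)) · u_1 = 0  (should be 0).
Check: (v - proj_W(v)) · u_2 = 0  (should be 0).
Result: proj_W(v) = (-41/30, 34/15, 41/30, -3/5).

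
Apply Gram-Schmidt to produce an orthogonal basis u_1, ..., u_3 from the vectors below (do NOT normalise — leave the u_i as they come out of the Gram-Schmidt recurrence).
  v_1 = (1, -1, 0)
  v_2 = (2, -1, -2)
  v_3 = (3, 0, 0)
Orthogonal basis:
  u_1 = (1, -1, 0)
  u_2 = (1/2, 1/2, -2)
  u_3 = (4/3, 4/3, 2/3)

Apply the Gram-Schmidt recurrence
  u_1 = v_1
  u_i = v_i − Σ_{j<i} ((v_i · u_j) / (u_j · u_j)) · u_j.

Step by step this gives:
  u_1 = (1, -1, 0)
  u_2 = (1/2, 1/2, -2)
  u_3 = (4/3, 4/3, 2/3)

Orthogonality check:
  u_2 · u_1 = 0 (should be 0)
  u_3 · u_1 = 0 (should be 0)
  u_3 · u_2 = 0 (should be 0)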